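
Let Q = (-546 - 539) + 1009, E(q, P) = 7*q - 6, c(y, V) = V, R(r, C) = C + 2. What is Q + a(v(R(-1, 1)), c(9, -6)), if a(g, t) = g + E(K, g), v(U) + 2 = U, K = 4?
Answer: -53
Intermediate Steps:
R(r, C) = 2 + C
v(U) = -2 + U
E(q, P) = -6 + 7*q
Q = -76 (Q = -1085 + 1009 = -76)
a(g, t) = 22 + g (a(g, t) = g + (-6 + 7*4) = g + (-6 + 28) = g + 22 = 22 + g)
Q + a(v(R(-1, 1)), c(9, -6)) = -76 + (22 + (-2 + (2 + 1))) = -76 + (22 + (-2 + 3)) = -76 + (22 + 1) = -76 + 23 = -53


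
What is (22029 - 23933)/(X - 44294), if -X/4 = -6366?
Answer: 136/1345 ≈ 0.10112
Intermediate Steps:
X = 25464 (X = -4*(-6366) = 25464)
(22029 - 23933)/(X - 44294) = (22029 - 23933)/(25464 - 44294) = -1904/(-18830) = -1904*(-1/18830) = 136/1345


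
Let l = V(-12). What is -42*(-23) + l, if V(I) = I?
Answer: 954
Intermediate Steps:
l = -12
-42*(-23) + l = -42*(-23) - 12 = 966 - 12 = 954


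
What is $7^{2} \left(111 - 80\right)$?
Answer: $1519$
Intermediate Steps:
$7^{2} \left(111 - 80\right) = 49 \cdot 31 = 1519$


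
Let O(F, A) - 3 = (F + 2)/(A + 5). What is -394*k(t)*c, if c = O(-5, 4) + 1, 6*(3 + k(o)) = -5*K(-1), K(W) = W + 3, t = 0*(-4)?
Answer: 60676/9 ≈ 6741.8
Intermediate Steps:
t = 0
O(F, A) = 3 + (2 + F)/(5 + A) (O(F, A) = 3 + (F + 2)/(A + 5) = 3 + (2 + F)/(5 + A))
K(W) = 3 + W
k(o) = -14/3 (k(o) = -3 + (-5*(3 - 1))/6 = -3 + (-5*2)/6 = -3 + (⅙)*(-10) = -3 - 5/3 = -14/3)
c = 11/3 (c = (17 - 5 + 3*4)/(5 + 4) + 1 = (17 - 5 + 12)/9 + 1 = (⅑)*24 + 1 = 8/3 + 1 = 11/3 ≈ 3.6667)
-394*k(t)*c = -(-5516)*11/(3*3) = -394*(-154/9) = 60676/9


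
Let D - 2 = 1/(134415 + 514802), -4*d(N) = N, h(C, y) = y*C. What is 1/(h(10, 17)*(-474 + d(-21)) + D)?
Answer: -1298434/103466362505 ≈ -1.2549e-5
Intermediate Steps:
h(C, y) = C*y
d(N) = -N/4
D = 1298435/649217 (D = 2 + 1/(134415 + 514802) = 2 + 1/649217 = 1298435/649217 ≈ 2.0000)
1/(h(10, 17)*(-474 + d(-21)) + D) = 1/((10*17)*(-474 - ¼*(-21)) + 1298435/649217) = 1/(170*(-474 + 21/4) + 1298435/649217) = 1/(170*(-1875/4) + 1298435/649217) = 1/(-159375/2 + 1298435/649217) = 1/(-103466362505/1298434) = -1298434/103466362505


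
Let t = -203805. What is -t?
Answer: 203805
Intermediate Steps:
-t = -1*(-203805) = 203805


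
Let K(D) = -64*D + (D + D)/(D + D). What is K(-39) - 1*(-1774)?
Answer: 4271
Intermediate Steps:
K(D) = 1 - 64*D (K(D) = -64*D + (2*D)/((2*D)) = -64*D + (2*D)*(1/(2*D)) = -64*D + 1 = 1 - 64*D)
K(-39) - 1*(-1774) = (1 - 64*(-39)) - 1*(-1774) = (1 + 2496) + 1774 = 2497 + 1774 = 4271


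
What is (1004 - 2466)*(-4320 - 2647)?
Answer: 10185754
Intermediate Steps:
(1004 - 2466)*(-4320 - 2647) = -1462*(-6967) = 10185754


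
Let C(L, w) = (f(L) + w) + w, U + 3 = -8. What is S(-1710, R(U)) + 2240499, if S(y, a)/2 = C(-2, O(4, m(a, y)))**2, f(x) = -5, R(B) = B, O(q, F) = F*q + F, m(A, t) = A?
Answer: 2266949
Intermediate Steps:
U = -11 (U = -3 - 8 = -11)
O(q, F) = F + F*q
C(L, w) = -5 + 2*w (C(L, w) = (-5 + w) + w = -5 + 2*w)
S(y, a) = 2*(-5 + 10*a)**2 (S(y, a) = 2*(-5 + 2*(a*(1 + 4)))**2 = 2*(-5 + 2*(a*5))**2 = 2*(-5 + 2*(5*a))**2 = 2*(-5 + 10*a)**2)
S(-1710, R(U)) + 2240499 = 50*(-1 + 2*(-11))**2 + 2240499 = 50*(-1 - 22)**2 + 2240499 = 50*(-23)**2 + 2240499 = 50*529 + 2240499 = 26450 + 2240499 = 2266949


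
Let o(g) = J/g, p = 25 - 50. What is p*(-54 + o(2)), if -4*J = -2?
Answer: 5375/4 ≈ 1343.8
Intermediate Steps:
J = ½ (J = -¼*(-2) = ½ ≈ 0.50000)
p = -25
o(g) = 1/(2*g)
p*(-54 + o(2)) = -25*(-54 + (½)/2) = -25*(-54 + (½)*(½)) = -25*(-54 + ¼) = -25*(-215/4) = 5375/4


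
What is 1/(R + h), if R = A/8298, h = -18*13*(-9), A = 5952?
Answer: 1383/2913590 ≈ 0.00047467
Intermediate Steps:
h = 2106 (h = -234*(-9) = 2106)
R = 992/1383 (R = 5952/8298 = 5952*(1/8298) = 992/1383 ≈ 0.71728)
1/(R + h) = 1/(992/1383 + 2106) = 1/(2913590/1383) = 1383/2913590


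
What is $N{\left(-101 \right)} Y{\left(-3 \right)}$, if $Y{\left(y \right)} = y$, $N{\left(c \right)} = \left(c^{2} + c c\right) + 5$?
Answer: $-61221$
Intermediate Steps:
$N{\left(c \right)} = 5 + 2 c^{2}$ ($N{\left(c \right)} = \left(c^{2} + c^{2}\right) + 5 = 2 c^{2} + 5 = 5 + 2 c^{2}$)
$N{\left(-101 \right)} Y{\left(-3 \right)} = \left(5 + 2 \left(-101\right)^{2}\right) \left(-3\right) = \left(5 + 2 \cdot 10201\right) \left(-3\right) = \left(5 + 20402\right) \left(-3\right) = 20407 \left(-3\right) = -61221$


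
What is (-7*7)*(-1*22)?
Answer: 1078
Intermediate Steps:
(-7*7)*(-1*22) = -49*(-22) = 1078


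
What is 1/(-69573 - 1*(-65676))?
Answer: -1/3897 ≈ -0.00025661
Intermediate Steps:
1/(-69573 - 1*(-65676)) = 1/(-69573 + 65676) = 1/(-3897) = -1/3897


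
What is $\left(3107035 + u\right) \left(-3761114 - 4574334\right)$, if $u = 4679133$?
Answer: $-64901198483264$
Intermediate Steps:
$\left(3107035 + u\right) \left(-3761114 - 4574334\right) = \left(3107035 + 4679133\right) \left(-3761114 - 4574334\right) = 7786168 \left(-8335448\right) = -64901198483264$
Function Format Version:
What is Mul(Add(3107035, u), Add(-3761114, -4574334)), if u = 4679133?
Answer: -64901198483264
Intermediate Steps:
Mul(Add(3107035, u), Add(-3761114, -4574334)) = Mul(Add(3107035, 4679133), Add(-3761114, -4574334)) = Mul(7786168, -8335448) = -64901198483264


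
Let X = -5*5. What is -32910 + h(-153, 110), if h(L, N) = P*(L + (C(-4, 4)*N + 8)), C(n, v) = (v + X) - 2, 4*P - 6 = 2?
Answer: -38260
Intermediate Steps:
X = -25
P = 2 (P = 3/2 + (¼)*2 = 3/2 + ½ = 2)
C(n, v) = -27 + v (C(n, v) = (v - 25) - 2 = (-25 + v) - 2 = -27 + v)
h(L, N) = 16 - 46*N + 2*L (h(L, N) = 2*(L + ((-27 + 4)*N + 8)) = 2*(L + (-23*N + 8)) = 2*(L + (8 - 23*N)) = 2*(8 + L - 23*N) = 16 - 46*N + 2*L)
-32910 + h(-153, 110) = -32910 + (16 - 46*110 + 2*(-153)) = -32910 + (16 - 5060 - 306) = -32910 - 5350 = -38260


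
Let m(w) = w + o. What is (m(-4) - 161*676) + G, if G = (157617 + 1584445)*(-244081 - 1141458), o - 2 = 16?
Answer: -2413694950240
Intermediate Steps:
o = 18 (o = 2 + 16 = 18)
m(w) = 18 + w (m(w) = w + 18 = 18 + w)
G = -2413694841418 (G = 1742062*(-1385539) = -2413694841418)
(m(-4) - 161*676) + G = ((18 - 4) - 161*676) - 2413694841418 = (14 - 108836) - 2413694841418 = -108822 - 2413694841418 = -2413694950240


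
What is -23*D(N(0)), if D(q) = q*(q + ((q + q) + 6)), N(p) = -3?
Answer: -207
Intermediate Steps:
D(q) = q*(6 + 3*q) (D(q) = q*(q + (2*q + 6)) = q*(q + (6 + 2*q)) = q*(6 + 3*q))
-23*D(N(0)) = -69*(-3)*(2 - 3) = -69*(-3)*(-1) = -23*9 = -207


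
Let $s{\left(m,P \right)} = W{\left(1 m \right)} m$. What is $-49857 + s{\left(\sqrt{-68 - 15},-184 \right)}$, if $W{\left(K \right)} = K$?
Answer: $-49940$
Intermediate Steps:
$s{\left(m,P \right)} = m^{2}$ ($s{\left(m,P \right)} = 1 m m = m m = m^{2}$)
$-49857 + s{\left(\sqrt{-68 - 15},-184 \right)} = -49857 + \left(\sqrt{-68 - 15}\right)^{2} = -49857 + \left(\sqrt{-83}\right)^{2} = -49857 + \left(i \sqrt{83}\right)^{2} = -49857 - 83 = -49940$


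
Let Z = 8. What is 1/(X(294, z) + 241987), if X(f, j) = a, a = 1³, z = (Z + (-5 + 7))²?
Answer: 1/241988 ≈ 4.1324e-6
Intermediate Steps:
z = 100 (z = (8 + (-5 + 7))² = (8 + 2)² = 10² = 100)
a = 1
X(f, j) = 1
1/(X(294, z) + 241987) = 1/(1 + 241987) = 1/241988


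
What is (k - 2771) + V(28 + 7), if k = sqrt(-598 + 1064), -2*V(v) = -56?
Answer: -2743 + sqrt(466) ≈ -2721.4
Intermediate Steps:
V(v) = 28 (V(v) = -1/2*(-56) = 28)
k = sqrt(466) ≈ 21.587
(k - 2771) + V(28 + 7) = (sqrt(466) - 2771) + 28 = (-2771 + sqrt(466)) + 28 = -2743 + sqrt(466)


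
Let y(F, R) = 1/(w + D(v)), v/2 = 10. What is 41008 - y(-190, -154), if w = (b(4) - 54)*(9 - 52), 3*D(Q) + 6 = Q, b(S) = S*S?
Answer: 201595325/4916 ≈ 41008.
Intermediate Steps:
v = 20 (v = 2*10 = 20)
b(S) = S²
D(Q) = -2 + Q/3
w = 1634 (w = (4² - 54)*(9 - 52) = (16 - 54)*(-43) = -38*(-43) = 1634)
y(F, R) = 3/4916 (y(F, R) = 1/(1634 + (-2 + (⅓)*20)) = 1/(1634 + (-2 + 20/3)) = 1/(1634 + 14/3) = 1/(4916/3) = 3/4916)
41008 - y(-190, -154) = 41008 - 1*3/4916 = 41008 - 3/4916 = 201595325/4916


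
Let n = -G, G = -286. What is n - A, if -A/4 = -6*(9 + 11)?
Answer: -194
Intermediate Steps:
n = 286 (n = -1*(-286) = 286)
A = 480 (A = -(-24)*(9 + 11) = -(-24)*20 = -4*(-120) = 480)
n - A = 286 - 1*480 = 286 - 480 = -194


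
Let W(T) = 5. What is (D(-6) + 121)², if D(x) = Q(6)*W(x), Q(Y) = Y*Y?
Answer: 90601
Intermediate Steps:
Q(Y) = Y²
D(x) = 180 (D(x) = 6²*5 = 36*5 = 180)
(D(-6) + 121)² = (180 + 121)² = 301² = 90601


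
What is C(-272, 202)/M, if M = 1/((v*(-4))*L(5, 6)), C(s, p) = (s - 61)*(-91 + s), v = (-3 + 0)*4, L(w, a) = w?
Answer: 29010960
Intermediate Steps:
v = -12 (v = -3*4 = -12)
C(s, p) = (-91 + s)*(-61 + s) (C(s, p) = (-61 + s)*(-91 + s) = (-91 + s)*(-61 + s))
M = 1/240 (M = 1/(-12*(-4)*5) = 1/(48*5) = 1/240 ≈ 0.0041667)
C(-272, 202)/M = (5551 + (-272)² - 152*(-272))/(1/240) = (5551 + 73984 + 41344)*240 = 120879*240 = 29010960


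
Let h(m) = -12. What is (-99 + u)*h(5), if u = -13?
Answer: 1344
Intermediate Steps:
(-99 + u)*h(5) = (-99 - 13)*(-12) = -112*(-12) = 1344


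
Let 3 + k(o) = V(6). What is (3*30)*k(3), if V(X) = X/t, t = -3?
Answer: -450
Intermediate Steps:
V(X) = -X/3 (V(X) = X/(-3) = X*(-⅓) = -X/3)
k(o) = -5 (k(o) = -3 - ⅓*6 = -3 - 2 = -5)
(3*30)*k(3) = (3*30)*(-5) = 90*(-5) = -450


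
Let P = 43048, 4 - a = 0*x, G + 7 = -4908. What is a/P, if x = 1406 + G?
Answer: 1/10762 ≈ 9.2920e-5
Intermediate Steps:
G = -4915 (G = -7 - 4908 = -4915)
x = -3509 (x = 1406 - 4915 = -3509)
a = 4 (a = 4 - 0*(-3509) = 4 - 1*0 = 4 + 0 = 4)
a/P = 4/43048 = 4*(1/43048) = 1/10762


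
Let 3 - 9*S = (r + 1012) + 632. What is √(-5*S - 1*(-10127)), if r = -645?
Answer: 179*√3/3 ≈ 103.35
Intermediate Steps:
S = -332/3 (S = ⅓ - ((-645 + 1012) + 632)/9 = ⅓ - (367 + 632)/9 = ⅓ - ⅑*999 = ⅓ - 111 = -332/3 ≈ -110.67)
√(-5*S - 1*(-10127)) = √(-5*(-332/3) - 1*(-10127)) = √(1660/3 + 10127) = √(32041/3) = 179*√3/3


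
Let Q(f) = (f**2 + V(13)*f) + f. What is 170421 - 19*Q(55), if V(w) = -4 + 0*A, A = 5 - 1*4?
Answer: 116081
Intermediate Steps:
A = 1 (A = 5 - 4 = 1)
V(w) = -4 (V(w) = -4 + 0*1 = -4 + 0 = -4)
Q(f) = f**2 - 3*f (Q(f) = (f**2 - 4*f) + f = f**2 - 3*f)
170421 - 19*Q(55) = 170421 - 1045*(-3 + 55) = 170421 - 1045*52 = 170421 - 19*2860 = 170421 - 54340 = 116081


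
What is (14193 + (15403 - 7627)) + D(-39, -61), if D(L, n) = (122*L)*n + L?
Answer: 312168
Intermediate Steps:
D(L, n) = L + 122*L*n (D(L, n) = 122*L*n + L = L + 122*L*n)
(14193 + (15403 - 7627)) + D(-39, -61) = (14193 + (15403 - 7627)) - 39*(1 + 122*(-61)) = (14193 + 7776) - 39*(1 - 7442) = 21969 - 39*(-7441) = 21969 + 290199 = 312168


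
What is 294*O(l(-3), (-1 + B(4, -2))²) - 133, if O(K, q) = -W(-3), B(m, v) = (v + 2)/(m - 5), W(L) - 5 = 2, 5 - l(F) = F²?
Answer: -2191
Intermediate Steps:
l(F) = 5 - F²
W(L) = 7 (W(L) = 5 + 2 = 7)
B(m, v) = (2 + v)/(-5 + m)
O(K, q) = -7 (O(K, q) = -1*7 = -7)
294*O(l(-3), (-1 + B(4, -2))²) - 133 = 294*(-7) - 133 = -2058 - 133 = -2191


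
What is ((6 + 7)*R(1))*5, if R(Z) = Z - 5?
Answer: -260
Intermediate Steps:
R(Z) = -5 + Z
((6 + 7)*R(1))*5 = ((6 + 7)*(-5 + 1))*5 = (13*(-4))*5 = -52*5 = -260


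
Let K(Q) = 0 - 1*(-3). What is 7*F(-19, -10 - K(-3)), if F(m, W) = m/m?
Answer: 7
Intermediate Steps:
K(Q) = 3 (K(Q) = 0 + 3 = 3)
F(m, W) = 1
7*F(-19, -10 - K(-3)) = 7*1 = 7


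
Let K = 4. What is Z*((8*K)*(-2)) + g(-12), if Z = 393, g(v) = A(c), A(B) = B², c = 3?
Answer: -25143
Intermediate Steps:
g(v) = 9 (g(v) = 3² = 9)
Z*((8*K)*(-2)) + g(-12) = 393*((8*4)*(-2)) + 9 = 393*(32*(-2)) + 9 = 393*(-64) + 9 = -25152 + 9 = -25143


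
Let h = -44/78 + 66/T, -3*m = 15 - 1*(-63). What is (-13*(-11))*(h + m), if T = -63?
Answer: -82918/21 ≈ -3948.5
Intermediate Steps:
m = -26 (m = -(15 - 1*(-63))/3 = -(15 + 63)/3 = -1/3*78 = -26)
h = -440/273 (h = -44/78 + 66/(-63) = -44*1/78 + 66*(-1/63) = -22/39 - 22/21 = -440/273 ≈ -1.6117)
(-13*(-11))*(h + m) = (-13*(-11))*(-440/273 - 26) = 143*(-7538/273) = -82918/21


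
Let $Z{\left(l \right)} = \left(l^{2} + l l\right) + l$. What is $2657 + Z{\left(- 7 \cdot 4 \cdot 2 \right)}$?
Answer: $8873$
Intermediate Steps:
$Z{\left(l \right)} = l + 2 l^{2}$ ($Z{\left(l \right)} = \left(l^{2} + l^{2}\right) + l = 2 l^{2} + l = l + 2 l^{2}$)
$2657 + Z{\left(- 7 \cdot 4 \cdot 2 \right)} = 2657 + - 7 \cdot 4 \cdot 2 \left(1 + 2 \left(- 7 \cdot 4 \cdot 2\right)\right) = 2657 + \left(-7\right) 8 \left(1 + 2 \left(\left(-7\right) 8\right)\right) = 2657 - 56 \left(1 + 2 \left(-56\right)\right) = 2657 - 56 \left(1 - 112\right) = 2657 - -6216 = 2657 + 6216 = 8873$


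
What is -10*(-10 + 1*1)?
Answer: 90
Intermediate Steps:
-10*(-10 + 1*1) = -10*(-10 + 1) = -10*(-9) = 90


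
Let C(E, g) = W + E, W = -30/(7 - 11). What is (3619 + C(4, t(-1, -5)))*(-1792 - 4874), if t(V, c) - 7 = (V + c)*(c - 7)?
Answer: -24200913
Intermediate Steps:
W = 15/2 (W = -30/(-4) = -30*(-1/4) = 15/2 ≈ 7.5000)
t(V, c) = 7 + (-7 + c)*(V + c) (t(V, c) = 7 + (V + c)*(c - 7) = 7 + (V + c)*(-7 + c) = 7 + (-7 + c)*(V + c))
C(E, g) = 15/2 + E
(3619 + C(4, t(-1, -5)))*(-1792 - 4874) = (3619 + (15/2 + 4))*(-1792 - 4874) = (3619 + 23/2)*(-6666) = (7261/2)*(-6666) = -24200913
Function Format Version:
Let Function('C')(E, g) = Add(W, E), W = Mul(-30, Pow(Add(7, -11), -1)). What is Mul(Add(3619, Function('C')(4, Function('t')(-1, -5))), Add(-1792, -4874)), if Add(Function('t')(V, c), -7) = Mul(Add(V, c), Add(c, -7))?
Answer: -24200913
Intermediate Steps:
W = Rational(15, 2) (W = Mul(-30, Pow(-4, -1)) = Mul(-30, Rational(-1, 4)) = Rational(15, 2) ≈ 7.5000)
Function('t')(V, c) = Add(7, Mul(Add(-7, c), Add(V, c))) (Function('t')(V, c) = Add(7, Mul(Add(V, c), Add(c, -7))) = Add(7, Mul(Add(V, c), Add(-7, c))) = Add(7, Mul(Add(-7, c), Add(V, c))))
Function('C')(E, g) = Add(Rational(15, 2), E)
Mul(Add(3619, Function('C')(4, Function('t')(-1, -5))), Add(-1792, -4874)) = Mul(Add(3619, Add(Rational(15, 2), 4)), Add(-1792, -4874)) = Mul(Add(3619, Rational(23, 2)), -6666) = Mul(Rational(7261, 2), -6666) = -24200913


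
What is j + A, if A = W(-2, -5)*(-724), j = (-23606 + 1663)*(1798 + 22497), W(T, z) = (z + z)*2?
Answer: -533090705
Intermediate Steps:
W(T, z) = 4*z (W(T, z) = (2*z)*2 = 4*z)
j = -533105185 (j = -21943*24295 = -533105185)
A = 14480 (A = (4*(-5))*(-724) = -20*(-724) = 14480)
j + A = -533105185 + 14480 = -533090705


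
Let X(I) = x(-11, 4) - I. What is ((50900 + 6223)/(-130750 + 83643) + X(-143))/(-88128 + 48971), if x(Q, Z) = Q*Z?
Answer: -4606470/1844568799 ≈ -0.0024973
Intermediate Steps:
X(I) = -44 - I (X(I) = -11*4 - I = -44 - I)
((50900 + 6223)/(-130750 + 83643) + X(-143))/(-88128 + 48971) = ((50900 + 6223)/(-130750 + 83643) + (-44 - 1*(-143)))/(-88128 + 48971) = (57123/(-47107) + (-44 + 143))/(-39157) = (57123*(-1/47107) + 99)*(-1/39157) = (-57123/47107 + 99)*(-1/39157) = (4606470/47107)*(-1/39157) = -4606470/1844568799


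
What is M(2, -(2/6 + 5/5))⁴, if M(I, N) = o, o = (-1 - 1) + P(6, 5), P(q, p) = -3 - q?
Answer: 14641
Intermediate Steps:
o = -11 (o = (-1 - 1) + (-3 - 1*6) = -2 + (-3 - 6) = -2 - 9 = -11)
M(I, N) = -11
M(2, -(2/6 + 5/5))⁴ = (-11)⁴ = 14641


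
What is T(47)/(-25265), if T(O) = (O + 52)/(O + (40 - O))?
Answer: -99/1010600 ≈ -9.7962e-5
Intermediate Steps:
T(O) = 13/10 + O/40 (T(O) = (52 + O)/40 = (52 + O)*(1/40) = 13/10 + O/40)
T(47)/(-25265) = (13/10 + (1/40)*47)/(-25265) = (13/10 + 47/40)*(-1/25265) = (99/40)*(-1/25265) = -99/1010600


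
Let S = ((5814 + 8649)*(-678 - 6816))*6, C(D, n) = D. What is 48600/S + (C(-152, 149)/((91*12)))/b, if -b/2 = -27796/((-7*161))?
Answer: 5977243837/2175831326292 ≈ 0.0027471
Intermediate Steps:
S = -650314332 (S = (14463*(-7494))*6 = -108385722*6 = -650314332)
b = -55592/1127 (b = -(-55592)/((-7*161)) = -(-55592)/(-1127) = -(-55592)*(-1)/1127 = -2*27796/1127 = -55592/1127 ≈ -49.327)
48600/S + (C(-152, 149)/((91*12)))/b = 48600/(-650314332) + (-152/(91*12))/(-55592/1127) = 48600*(-1/650314332) - 152/1092*(-1127/55592) = -150/2007143 - 152*1/1092*(-1127/55592) = -150/2007143 - 38/273*(-1127/55592) = -150/2007143 + 3059/1084044 = 5977243837/2175831326292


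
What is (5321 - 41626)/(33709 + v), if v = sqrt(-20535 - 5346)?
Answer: -1223805245/1136322562 + 36305*I*sqrt(25881)/1136322562 ≈ -1.077 + 0.0051399*I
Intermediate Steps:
v = I*sqrt(25881) (v = sqrt(-25881) = I*sqrt(25881) ≈ 160.88*I)
(5321 - 41626)/(33709 + v) = (5321 - 41626)/(33709 + I*sqrt(25881)) = -36305/(33709 + I*sqrt(25881))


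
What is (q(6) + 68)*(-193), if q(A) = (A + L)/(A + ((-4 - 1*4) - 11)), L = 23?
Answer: -165015/13 ≈ -12693.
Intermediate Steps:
q(A) = (23 + A)/(-19 + A) (q(A) = (A + 23)/(A + ((-4 - 1*4) - 11)) = (23 + A)/(A + ((-4 - 4) - 11)) = (23 + A)/(A + (-8 - 11)) = (23 + A)/(A - 19) = (23 + A)/(-19 + A))
(q(6) + 68)*(-193) = ((23 + 6)/(-19 + 6) + 68)*(-193) = (29/(-13) + 68)*(-193) = (-1/13*29 + 68)*(-193) = (-29/13 + 68)*(-193) = (855/13)*(-193) = -165015/13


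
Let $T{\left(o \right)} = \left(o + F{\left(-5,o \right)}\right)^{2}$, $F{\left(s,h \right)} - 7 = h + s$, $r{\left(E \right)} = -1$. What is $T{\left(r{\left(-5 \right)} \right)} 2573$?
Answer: $0$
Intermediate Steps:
$F{\left(s,h \right)} = 7 + h + s$ ($F{\left(s,h \right)} = 7 + \left(h + s\right) = 7 + h + s$)
$T{\left(o \right)} = \left(2 + 2 o\right)^{2}$ ($T{\left(o \right)} = \left(o + \left(7 + o - 5\right)\right)^{2} = \left(o + \left(2 + o\right)\right)^{2} = \left(2 + 2 o\right)^{2}$)
$T{\left(r{\left(-5 \right)} \right)} 2573 = 4 \left(1 - 1\right)^{2} \cdot 2573 = 4 \cdot 0^{2} \cdot 2573 = 4 \cdot 0 \cdot 2573 = 0 \cdot 2573 = 0$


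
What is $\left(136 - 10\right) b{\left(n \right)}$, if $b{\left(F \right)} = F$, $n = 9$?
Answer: $1134$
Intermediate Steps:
$\left(136 - 10\right) b{\left(n \right)} = \left(136 - 10\right) 9 = 126 \cdot 9 = 1134$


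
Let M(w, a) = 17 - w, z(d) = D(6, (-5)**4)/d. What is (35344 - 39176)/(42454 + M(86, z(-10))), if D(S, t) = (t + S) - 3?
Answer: -3832/42385 ≈ -0.090409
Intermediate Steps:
D(S, t) = -3 + S + t (D(S, t) = (S + t) - 3 = -3 + S + t)
z(d) = 628/d (z(d) = (-3 + 6 + (-5)**4)/d = (-3 + 6 + 625)/d = 628/d)
(35344 - 39176)/(42454 + M(86, z(-10))) = (35344 - 39176)/(42454 + (17 - 1*86)) = -3832/(42454 + (17 - 86)) = -3832/(42454 - 69) = -3832/42385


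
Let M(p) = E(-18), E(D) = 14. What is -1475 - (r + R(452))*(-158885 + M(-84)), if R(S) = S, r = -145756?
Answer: -23084593259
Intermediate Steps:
M(p) = 14
-1475 - (r + R(452))*(-158885 + M(-84)) = -1475 - (-145756 + 452)*(-158885 + 14) = -1475 - (-145304)*(-158871) = -1475 - 1*23084591784 = -1475 - 23084591784 = -23084593259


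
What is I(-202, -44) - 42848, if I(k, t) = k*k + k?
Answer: -2246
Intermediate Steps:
I(k, t) = k + k**2 (I(k, t) = k**2 + k = k + k**2)
I(-202, -44) - 42848 = -202*(1 - 202) - 42848 = -202*(-201) - 42848 = 40602 - 42848 = -2246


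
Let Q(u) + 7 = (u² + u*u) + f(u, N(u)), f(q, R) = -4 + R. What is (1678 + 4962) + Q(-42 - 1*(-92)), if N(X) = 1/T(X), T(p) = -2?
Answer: 23257/2 ≈ 11629.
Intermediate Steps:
N(X) = -½ (N(X) = 1/(-2) = -½)
Q(u) = -23/2 + 2*u² (Q(u) = -7 + ((u² + u*u) + (-4 - ½)) = -7 + ((u² + u²) - 9/2) = -7 + (2*u² - 9/2) = -7 + (-9/2 + 2*u²) = -23/2 + 2*u²)
(1678 + 4962) + Q(-42 - 1*(-92)) = (1678 + 4962) + (-23/2 + 2*(-42 - 1*(-92))²) = 6640 + (-23/2 + 2*(-42 + 92)²) = 6640 + (-23/2 + 2*50²) = 6640 + (-23/2 + 2*2500) = 6640 + (-23/2 + 5000) = 6640 + 9977/2 = 23257/2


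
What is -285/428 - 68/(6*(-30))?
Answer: -5549/19260 ≈ -0.28811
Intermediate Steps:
-285/428 - 68/(6*(-30)) = -285*1/428 - 68/(-180) = -285/428 - 68*(-1/180) = -285/428 + 17/45 = -5549/19260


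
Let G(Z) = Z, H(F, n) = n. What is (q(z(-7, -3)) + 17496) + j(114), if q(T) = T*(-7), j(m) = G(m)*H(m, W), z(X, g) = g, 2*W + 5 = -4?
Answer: 17004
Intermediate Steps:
W = -9/2 (W = -5/2 + (1/2)*(-4) = -5/2 - 2 = -9/2 ≈ -4.5000)
j(m) = -9*m/2 (j(m) = m*(-9/2) = -9*m/2)
q(T) = -7*T
(q(z(-7, -3)) + 17496) + j(114) = (-7*(-3) + 17496) - 9/2*114 = (21 + 17496) - 513 = 17517 - 513 = 17004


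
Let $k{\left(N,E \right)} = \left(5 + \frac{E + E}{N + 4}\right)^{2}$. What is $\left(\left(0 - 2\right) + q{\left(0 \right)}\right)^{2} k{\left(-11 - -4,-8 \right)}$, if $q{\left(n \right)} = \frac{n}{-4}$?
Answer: $\frac{3844}{9} \approx 427.11$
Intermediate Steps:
$k{\left(N,E \right)} = \left(5 + \frac{2 E}{4 + N}\right)^{2}$
$q{\left(n \right)} = - \frac{n}{4}$ ($q{\left(n \right)} = n \left(- \frac{1}{4}\right) = - \frac{n}{4}$)
$\left(\left(0 - 2\right) + q{\left(0 \right)}\right)^{2} k{\left(-11 - -4,-8 \right)} = \left(\left(0 - 2\right) - 0\right)^{2} \frac{\left(20 + 2 \left(-8\right) + 5 \left(-11 - -4\right)\right)^{2}}{\left(4 - 7\right)^{2}} = \left(-2 + 0\right)^{2} \frac{\left(20 - 16 + 5 \left(-11 + 4\right)\right)^{2}}{\left(4 + \left(-11 + 4\right)\right)^{2}} = \left(-2\right)^{2} \frac{\left(20 - 16 + 5 \left(-7\right)\right)^{2}}{\left(4 - 7\right)^{2}} = 4 \frac{\left(20 - 16 - 35\right)^{2}}{9} = 4 \frac{\left(-31\right)^{2}}{9} = 4 \cdot \frac{1}{9} \cdot 961 = 4 \cdot \frac{961}{9} = \frac{3844}{9}$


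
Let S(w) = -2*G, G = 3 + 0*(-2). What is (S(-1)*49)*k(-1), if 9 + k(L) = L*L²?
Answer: 2940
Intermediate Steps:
G = 3 (G = 3 + 0 = 3)
k(L) = -9 + L³ (k(L) = -9 + L*L² = -9 + L³)
S(w) = -6 (S(w) = -2*3 = -6)
(S(-1)*49)*k(-1) = (-6*49)*(-9 + (-1)³) = -294*(-9 - 1) = -294*(-10) = 2940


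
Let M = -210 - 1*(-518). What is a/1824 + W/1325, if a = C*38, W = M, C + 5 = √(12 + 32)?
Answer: 8159/63600 + √11/24 ≈ 0.26648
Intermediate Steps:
M = 308 (M = -210 + 518 = 308)
C = -5 + 2*√11 (C = -5 + √(12 + 32) = -5 + √44 = -5 + 2*√11 ≈ 1.6332)
W = 308
a = -190 + 76*√11 (a = (-5 + 2*√11)*38 = -190 + 76*√11 ≈ 62.063)
a/1824 + W/1325 = (-190 + 76*√11)/1824 + 308/1325 = (-190 + 76*√11)*(1/1824) + 308*(1/1325) = (-5/48 + √11/24) + 308/1325 = 8159/63600 + √11/24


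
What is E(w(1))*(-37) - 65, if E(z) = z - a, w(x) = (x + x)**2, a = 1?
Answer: -176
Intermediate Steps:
w(x) = 4*x**2 (w(x) = (2*x)**2 = 4*x**2)
E(z) = -1 + z (E(z) = z - 1*1 = z - 1 = -1 + z)
E(w(1))*(-37) - 65 = (-1 + 4*1**2)*(-37) - 65 = (-1 + 4*1)*(-37) - 65 = (-1 + 4)*(-37) - 65 = 3*(-37) - 65 = -111 - 65 = -176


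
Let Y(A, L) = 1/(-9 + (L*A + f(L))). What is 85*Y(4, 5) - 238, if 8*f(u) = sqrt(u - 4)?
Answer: -20502/89 ≈ -230.36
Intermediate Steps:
f(u) = sqrt(-4 + u)/8 (f(u) = sqrt(u - 4)/8 = sqrt(-4 + u)/8)
Y(A, L) = 1/(-9 + sqrt(-4 + L)/8 + A*L) (Y(A, L) = 1/(-9 + (L*A + sqrt(-4 + L)/8)) = 1/(-9 + (A*L + sqrt(-4 + L)/8)) = 1/(-9 + (sqrt(-4 + L)/8 + A*L)) = 1/(-9 + sqrt(-4 + L)/8 + A*L))
85*Y(4, 5) - 238 = 85*(8/(-72 + sqrt(-4 + 5) + 8*4*5)) - 238 = 85*(8/(-72 + sqrt(1) + 160)) - 238 = 85*(8/(-72 + 1 + 160)) - 238 = 85*(8/89) - 238 = 680/89 - 238 = -20502/89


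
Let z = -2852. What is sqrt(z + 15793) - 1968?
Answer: -1968 + sqrt(12941) ≈ -1854.2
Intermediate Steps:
sqrt(z + 15793) - 1968 = sqrt(-2852 + 15793) - 1968 = sqrt(12941) - 1968 = -1968 + sqrt(12941)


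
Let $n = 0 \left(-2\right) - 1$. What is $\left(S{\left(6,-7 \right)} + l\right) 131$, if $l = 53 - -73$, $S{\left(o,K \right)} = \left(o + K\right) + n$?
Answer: $16244$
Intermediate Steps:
$n = -1$ ($n = 0 - 1 = -1$)
$S{\left(o,K \right)} = -1 + K + o$ ($S{\left(o,K \right)} = \left(o + K\right) - 1 = \left(K + o\right) - 1 = -1 + K + o$)
$l = 126$ ($l = 53 + 73 = 126$)
$\left(S{\left(6,-7 \right)} + l\right) 131 = \left(\left(-1 - 7 + 6\right) + 126\right) 131 = \left(-2 + 126\right) 131 = 124 \cdot 131 = 16244$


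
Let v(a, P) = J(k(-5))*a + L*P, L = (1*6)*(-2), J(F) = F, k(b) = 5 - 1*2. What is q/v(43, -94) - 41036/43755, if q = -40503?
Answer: -607930339/18333345 ≈ -33.160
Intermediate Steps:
k(b) = 3 (k(b) = 5 - 2 = 3)
L = -12 (L = 6*(-2) = -12)
v(a, P) = -12*P + 3*a (v(a, P) = 3*a - 12*P = -12*P + 3*a)
q/v(43, -94) - 41036/43755 = -40503/(-12*(-94) + 3*43) - 41036/43755 = -40503/(1128 + 129) - 41036*1/43755 = -40503/1257 - 41036/43755 = -40503*1/1257 - 41036/43755 = -13501/419 - 41036/43755 = -607930339/18333345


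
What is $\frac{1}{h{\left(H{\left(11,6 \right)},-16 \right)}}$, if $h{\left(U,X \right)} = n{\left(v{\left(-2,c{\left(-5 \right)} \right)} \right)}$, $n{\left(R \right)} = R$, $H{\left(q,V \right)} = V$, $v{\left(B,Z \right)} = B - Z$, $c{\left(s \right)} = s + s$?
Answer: $\frac{1}{8} \approx 0.125$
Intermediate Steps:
$c{\left(s \right)} = 2 s$
$h{\left(U,X \right)} = 8$ ($h{\left(U,X \right)} = -2 - 2 \left(-5\right) = -2 - -10 = -2 + 10 = 8$)
$\frac{1}{h{\left(H{\left(11,6 \right)},-16 \right)}} = \frac{1}{8}$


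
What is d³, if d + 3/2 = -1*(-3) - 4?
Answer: -125/8 ≈ -15.625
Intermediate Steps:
d = -5/2 (d = -3/2 + (-1*(-3) - 4) = -3/2 + (3 - 4) = -3/2 - 1 = -5/2 ≈ -2.5000)
d³ = (-5/2)³ = -125/8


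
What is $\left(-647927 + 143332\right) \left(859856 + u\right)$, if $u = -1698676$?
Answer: $423264377900$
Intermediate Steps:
$\left(-647927 + 143332\right) \left(859856 + u\right) = \left(-647927 + 143332\right) \left(859856 - 1698676\right) = \left(-504595\right) \left(-838820\right) = 423264377900$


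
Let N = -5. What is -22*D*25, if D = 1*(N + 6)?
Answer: -550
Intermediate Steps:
D = 1 (D = 1*(-5 + 6) = 1*1 = 1)
-22*D*25 = -22*1*25 = -22*25 = -550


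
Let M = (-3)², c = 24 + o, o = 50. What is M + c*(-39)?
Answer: -2877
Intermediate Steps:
c = 74 (c = 24 + 50 = 74)
M = 9
M + c*(-39) = 9 + 74*(-39) = 9 - 2886 = -2877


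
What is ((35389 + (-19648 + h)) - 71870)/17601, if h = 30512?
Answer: -8539/5867 ≈ -1.4554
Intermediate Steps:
((35389 + (-19648 + h)) - 71870)/17601 = ((35389 + (-19648 + 30512)) - 71870)/17601 = ((35389 + 10864) - 71870)*(1/17601) = (46253 - 71870)*(1/17601) = -25617*1/17601 = -8539/5867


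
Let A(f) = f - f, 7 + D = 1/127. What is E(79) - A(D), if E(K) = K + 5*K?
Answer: 474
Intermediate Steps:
D = -888/127 (D = -7 + 1/127 = -888/127 ≈ -6.9921)
E(K) = 6*K
A(f) = 0
E(79) - A(D) = 6*79 - 1*0 = 474 + 0 = 474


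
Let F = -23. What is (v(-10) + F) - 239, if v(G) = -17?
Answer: -279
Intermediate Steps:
(v(-10) + F) - 239 = (-17 - 23) - 239 = -40 - 239 = -279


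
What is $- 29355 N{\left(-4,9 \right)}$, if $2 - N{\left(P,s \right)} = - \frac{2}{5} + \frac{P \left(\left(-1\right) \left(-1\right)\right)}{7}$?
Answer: $- \frac{610584}{7} \approx -87226.0$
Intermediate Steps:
$N{\left(P,s \right)} = \frac{12}{5} - \frac{P}{7}$ ($N{\left(P,s \right)} = 2 - \left(- \frac{2}{5} + \frac{P \left(\left(-1\right) \left(-1\right)\right)}{7}\right) = 2 - \left(\left(-2\right) \frac{1}{5} + P 1 \cdot \frac{1}{7}\right) = 2 - \left(- \frac{2}{5} + P \frac{1}{7}\right) = 2 - \left(- \frac{2}{5} + \frac{P}{7}\right) = \frac{12}{5} - \frac{P}{7}$)
$- 29355 N{\left(-4,9 \right)} = - 29355 \left(\frac{12}{5} - - \frac{4}{7}\right) = - 29355 \left(\frac{12}{5} + \frac{4}{7}\right) = \left(-29355\right) \frac{104}{35} = - \frac{610584}{7}$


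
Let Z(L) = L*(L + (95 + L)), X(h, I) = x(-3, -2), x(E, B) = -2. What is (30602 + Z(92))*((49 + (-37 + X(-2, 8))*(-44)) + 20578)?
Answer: 1257240610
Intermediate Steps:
X(h, I) = -2
Z(L) = L*(95 + 2*L)
(30602 + Z(92))*((49 + (-37 + X(-2, 8))*(-44)) + 20578) = (30602 + 92*(95 + 2*92))*((49 + (-37 - 2)*(-44)) + 20578) = (30602 + 92*(95 + 184))*((49 - 39*(-44)) + 20578) = (30602 + 92*279)*((49 + 1716) + 20578) = (30602 + 25668)*(1765 + 20578) = 56270*22343 = 1257240610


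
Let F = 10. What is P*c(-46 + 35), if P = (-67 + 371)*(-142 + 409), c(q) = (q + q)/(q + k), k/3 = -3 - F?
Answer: 892848/25 ≈ 35714.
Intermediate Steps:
k = -39 (k = 3*(-3 - 1*10) = 3*(-3 - 10) = 3*(-13) = -39)
c(q) = 2*q/(-39 + q) (c(q) = (q + q)/(q - 39) = (2*q)/(-39 + q) = 2*q/(-39 + q))
P = 81168 (P = 304*267 = 81168)
P*c(-46 + 35) = 81168*(2*(-46 + 35)/(-39 + (-46 + 35))) = 81168*(2*(-11)/(-39 - 11)) = 81168*(2*(-11)/(-50)) = 81168*(2*(-11)*(-1/50)) = 81168*(11/25) = 892848/25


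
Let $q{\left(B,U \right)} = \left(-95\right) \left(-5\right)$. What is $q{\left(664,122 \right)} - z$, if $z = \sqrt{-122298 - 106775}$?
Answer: $475 - i \sqrt{229073} \approx 475.0 - 478.62 i$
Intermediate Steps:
$q{\left(B,U \right)} = 475$
$z = i \sqrt{229073}$ ($z = \sqrt{-229073} = i \sqrt{229073} \approx 478.62 i$)
$q{\left(664,122 \right)} - z = 475 - i \sqrt{229073}$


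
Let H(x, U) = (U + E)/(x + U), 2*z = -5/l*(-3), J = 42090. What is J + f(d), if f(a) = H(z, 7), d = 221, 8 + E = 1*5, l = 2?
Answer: 1809886/43 ≈ 42090.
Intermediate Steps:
E = -3 (E = -8 + 1*5 = -8 + 5 = -3)
z = 15/4 (z = (-5/2*(-3))/2 = (½)*(15/2) = 15/4 ≈ 3.7500)
H(x, U) = (-3 + U)/(U + x) (H(x, U) = (U - 3)/(x + U) = (-3 + U)/(U + x))
f(a) = 16/43 (f(a) = (-3 + 7)/(7 + 15/4) = 4/(43/4) = (4/43)*4 = 16/43)
J + f(d) = 42090 + 16/43 = 1809886/43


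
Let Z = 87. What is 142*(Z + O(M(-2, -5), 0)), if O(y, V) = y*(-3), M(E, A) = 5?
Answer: 10224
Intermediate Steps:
O(y, V) = -3*y
142*(Z + O(M(-2, -5), 0)) = 142*(87 - 3*5) = 142*(87 - 15) = 142*72 = 10224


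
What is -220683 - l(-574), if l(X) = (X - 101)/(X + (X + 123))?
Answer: -9048030/41 ≈ -2.2068e+5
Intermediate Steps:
l(X) = (-101 + X)/(123 + 2*X) (l(X) = (-101 + X)/(X + (123 + X)) = (-101 + X)/(123 + 2*X))
-220683 - l(-574) = -220683 - (-101 - 574)/(123 + 2*(-574)) = -220683 - (-675)/(123 - 1148) = -220683 - (-675)/(-1025) = -220683 - (-1)*(-675)/1025 = -220683 - 1*27/41 = -220683 - 27/41 = -9048030/41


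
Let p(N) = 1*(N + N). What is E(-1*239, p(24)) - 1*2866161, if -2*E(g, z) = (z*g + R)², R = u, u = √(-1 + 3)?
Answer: -68669554 + 11472*√2 ≈ -6.8653e+7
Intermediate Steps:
p(N) = 2*N (p(N) = 1*(2*N) = 2*N)
u = √2 ≈ 1.4142
R = √2 ≈ 1.4142
E(g, z) = -(√2 + g*z)²/2 (E(g, z) = -(z*g + √2)²/2 = -(g*z + √2)²/2 = -(√2 + g*z)²/2)
E(-1*239, p(24)) - 1*2866161 = -(√2 + (-1*239)*(2*24))²/2 - 1*2866161 = -(√2 - 239*48)²/2 - 2866161 = -(√2 - 11472)²/2 - 2866161 = -(-11472 + √2)²/2 - 2866161 = -2866161 - (-11472 + √2)²/2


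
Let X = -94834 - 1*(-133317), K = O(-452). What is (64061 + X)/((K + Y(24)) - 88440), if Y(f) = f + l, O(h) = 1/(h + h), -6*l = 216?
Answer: -92699776/79960609 ≈ -1.1593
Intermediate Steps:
l = -36 (l = -⅙*216 = -36)
O(h) = 1/(2*h)
Y(f) = -36 + f (Y(f) = f - 36 = -36 + f)
K = -1/904 (K = (½)/(-452) = (½)*(-1/452) = -1/904 ≈ -0.0011062)
X = 38483 (X = -94834 + 133317 = 38483)
(64061 + X)/((K + Y(24)) - 88440) = (64061 + 38483)/((-1/904 + (-36 + 24)) - 88440) = 102544/((-1/904 - 12) - 88440) = 102544/(-10849/904 - 88440) = 102544/(-79960609/904) = 102544*(-904/79960609) = -92699776/79960609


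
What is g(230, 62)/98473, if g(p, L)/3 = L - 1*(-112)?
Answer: 522/98473 ≈ 0.0053009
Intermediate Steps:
g(p, L) = 336 + 3*L (g(p, L) = 3*(L - 1*(-112)) = 3*(L + 112) = 3*(112 + L) = 336 + 3*L)
g(230, 62)/98473 = (336 + 3*62)/98473 = (336 + 186)*(1/98473) = 522*(1/98473) = 522/98473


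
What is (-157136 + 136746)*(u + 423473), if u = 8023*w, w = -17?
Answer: -5853601980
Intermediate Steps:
u = -136391 (u = 8023*(-17) = -136391)
(-157136 + 136746)*(u + 423473) = (-157136 + 136746)*(-136391 + 423473) = -20390*287082 = -5853601980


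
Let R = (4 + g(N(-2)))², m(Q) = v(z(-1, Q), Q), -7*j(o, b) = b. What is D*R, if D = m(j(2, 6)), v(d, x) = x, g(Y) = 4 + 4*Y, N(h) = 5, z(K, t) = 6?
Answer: -672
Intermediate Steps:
j(o, b) = -b/7
m(Q) = Q
D = -6/7 (D = -⅐*6 = -6/7 ≈ -0.85714)
R = 784 (R = (4 + (4 + 4*5))² = (4 + (4 + 20))² = (4 + 24)² = 28² = 784)
D*R = -6/7*784 = -672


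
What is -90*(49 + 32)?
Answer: -7290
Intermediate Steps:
-90*(49 + 32) = -90*81 = -7290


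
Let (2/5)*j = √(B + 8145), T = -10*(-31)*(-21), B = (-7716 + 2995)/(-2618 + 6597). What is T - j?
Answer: -6510 - 5*√128936447086/7958 ≈ -6735.6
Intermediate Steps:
B = -4721/3979 ≈ -1.1865
T = -6510 (T = 310*(-21) = -6510)
j = 5*√128936447086/7958 (j = 5*√(-4721/3979 + 8145)/2 = 5*√(32404234/3979)/2 = 5*(√128936447086/3979)/2 = 5*√128936447086/7958 ≈ 225.61)
T - j = -6510 - 5*√128936447086/7958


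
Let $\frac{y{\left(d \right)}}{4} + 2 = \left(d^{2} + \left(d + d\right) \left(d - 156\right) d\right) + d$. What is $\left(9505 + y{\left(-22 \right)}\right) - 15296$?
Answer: $-693167$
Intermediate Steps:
$y{\left(d \right)} = -8 + 4 d + 4 d^{2} + 8 d^{2} \left(-156 + d\right)$ ($y{\left(d \right)} = -8 + 4 \left(\left(d^{2} + \left(d + d\right) \left(d - 156\right) d\right) + d\right) = -8 + 4 \left(\left(d^{2} + 2 d \left(-156 + d\right) d\right) + d\right) = -8 + 4 \left(\left(d^{2} + 2 d^{2} \left(-156 + d\right)\right) + d\right) = -8 + 4 \left(d + d^{2} + 2 d^{2} \left(-156 + d\right)\right) = -8 + \left(4 d + 4 d^{2} + 8 d^{2} \left(-156 + d\right)\right) = -8 + 4 d + 4 d^{2} + 8 d^{2} \left(-156 + d\right)$)
$\left(9505 + y{\left(-22 \right)}\right) - 15296 = \left(9505 + \left(-8 - 1244 \left(-22\right)^{2} + 4 \left(-22\right) + 8 \left(-22\right)^{3}\right)\right) - 15296 = \left(9505 - 687376\right) - 15296 = -677871 - 15296 = -693167$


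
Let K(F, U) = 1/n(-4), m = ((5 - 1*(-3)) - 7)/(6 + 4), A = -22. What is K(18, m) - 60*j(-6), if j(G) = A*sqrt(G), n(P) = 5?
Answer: 1/5 + 1320*I*sqrt(6) ≈ 0.2 + 3233.3*I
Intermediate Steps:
j(G) = -22*sqrt(G)
m = 1/10 (m = ((5 + 3) - 7)/10 = (8 - 7)*(1/10) = 1*(1/10) = 1/10 ≈ 0.10000)
K(F, U) = 1/5
K(18, m) - 60*j(-6) = 1/5 - (-1320)*sqrt(-6) = 1/5 - (-1320)*I*sqrt(6) = 1/5 + 1320*I*sqrt(6)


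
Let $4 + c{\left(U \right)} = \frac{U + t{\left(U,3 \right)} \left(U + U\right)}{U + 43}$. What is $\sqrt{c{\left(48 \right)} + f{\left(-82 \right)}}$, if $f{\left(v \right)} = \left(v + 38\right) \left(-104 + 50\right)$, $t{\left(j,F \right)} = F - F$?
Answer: $\frac{10 \sqrt{196469}}{91} \approx 48.709$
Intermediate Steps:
$t{\left(j,F \right)} = 0$
$f{\left(v \right)} = -2052 - 54 v$ ($f{\left(v \right)} = \left(38 + v\right) \left(-54\right) = -2052 - 54 v$)
$c{\left(U \right)} = -4 + \frac{U}{43 + U}$ ($c{\left(U \right)} = -4 + \frac{U + 0 \left(U + U\right)}{U + 43} = -4 + \frac{U + 0 \cdot 2 U}{43 + U} = -4 + \frac{U + 0}{43 + U} = -4 + \frac{U}{43 + U}$)
$\sqrt{c{\left(48 \right)} + f{\left(-82 \right)}} = \sqrt{\frac{-172 - 144}{43 + 48} - -2376} = \sqrt{\frac{-172 - 144}{91} + \left(-2052 + 4428\right)} = \sqrt{\frac{1}{91} \left(-316\right) + 2376} = \sqrt{- \frac{316}{91} + 2376} = \sqrt{\frac{215900}{91}} = \frac{10 \sqrt{196469}}{91}$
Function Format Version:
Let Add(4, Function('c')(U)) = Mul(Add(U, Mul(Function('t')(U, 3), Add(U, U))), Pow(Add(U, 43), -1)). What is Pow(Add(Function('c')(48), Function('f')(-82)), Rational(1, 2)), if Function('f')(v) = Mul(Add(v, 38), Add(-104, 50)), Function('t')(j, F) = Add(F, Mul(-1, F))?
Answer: Mul(Rational(10, 91), Pow(196469, Rational(1, 2))) ≈ 48.709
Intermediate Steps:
Function('t')(j, F) = 0
Function('f')(v) = Add(-2052, Mul(-54, v)) (Function('f')(v) = Mul(Add(38, v), -54) = Add(-2052, Mul(-54, v)))
Function('c')(U) = Add(-4, Mul(U, Pow(Add(43, U), -1))) (Function('c')(U) = Add(-4, Mul(Add(U, Mul(0, Add(U, U))), Pow(Add(U, 43), -1))) = Add(-4, Mul(Add(U, Mul(0, Mul(2, U))), Pow(Add(43, U), -1))) = Add(-4, Mul(Add(U, 0), Pow(Add(43, U), -1))) = Add(-4, Mul(U, Pow(Add(43, U), -1))))
Pow(Add(Function('c')(48), Function('f')(-82)), Rational(1, 2)) = Pow(Add(Mul(Pow(Add(43, 48), -1), Add(-172, Mul(-3, 48))), Add(-2052, Mul(-54, -82))), Rational(1, 2)) = Pow(Add(Mul(Pow(91, -1), Add(-172, -144)), Add(-2052, 4428)), Rational(1, 2)) = Pow(Add(Mul(Rational(1, 91), -316), 2376), Rational(1, 2)) = Pow(Add(Rational(-316, 91), 2376), Rational(1, 2)) = Pow(Rational(215900, 91), Rational(1, 2)) = Mul(Rational(10, 91), Pow(196469, Rational(1, 2)))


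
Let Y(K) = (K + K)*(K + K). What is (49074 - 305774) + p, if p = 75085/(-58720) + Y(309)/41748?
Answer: -10487766887055/40857376 ≈ -2.5669e+5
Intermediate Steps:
Y(K) = 4*K**2 (Y(K) = (2*K)*(2*K) = 4*K**2)
p = 321532145/40857376 (p = 75085/(-58720) + (4*309**2)/41748 = 75085*(-1/58720) + (4*95481)*(1/41748) = -15017/11744 + 381924*(1/41748) = -15017/11744 + 31827/3479 = 321532145/40857376 ≈ 7.8696)
(49074 - 305774) + p = (49074 - 305774) + 321532145/40857376 = -256700 + 321532145/40857376 = -10487766887055/40857376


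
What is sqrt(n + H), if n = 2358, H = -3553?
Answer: I*sqrt(1195) ≈ 34.569*I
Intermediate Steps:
sqrt(n + H) = sqrt(2358 - 3553) = sqrt(-1195) = I*sqrt(1195)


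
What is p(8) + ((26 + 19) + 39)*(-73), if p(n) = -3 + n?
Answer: -6127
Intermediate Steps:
p(8) + ((26 + 19) + 39)*(-73) = (-3 + 8) + ((26 + 19) + 39)*(-73) = 5 + (45 + 39)*(-73) = 5 + 84*(-73) = 5 - 6132 = -6127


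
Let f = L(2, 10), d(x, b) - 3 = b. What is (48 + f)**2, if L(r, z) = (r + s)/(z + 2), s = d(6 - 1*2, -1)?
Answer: 21025/9 ≈ 2336.1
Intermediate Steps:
d(x, b) = 3 + b
s = 2 (s = 3 - 1 = 2)
L(r, z) = (2 + r)/(2 + z) (L(r, z) = (r + 2)/(z + 2) = (2 + r)/(2 + z))
f = 1/3 (f = (2 + 2)/(2 + 10) = 4/12 = (1/12)*4 = 1/3 ≈ 0.33333)
(48 + f)**2 = (48 + 1/3)**2 = (145/3)**2 = 21025/9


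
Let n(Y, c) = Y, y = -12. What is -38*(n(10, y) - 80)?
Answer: 2660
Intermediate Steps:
-38*(n(10, y) - 80) = -38*(10 - 80) = -38*(-70) = 2660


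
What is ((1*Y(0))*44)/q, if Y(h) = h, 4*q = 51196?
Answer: 0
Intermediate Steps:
q = 12799 (q = (1/4)*51196 = 12799)
((1*Y(0))*44)/q = ((1*0)*44)/12799 = (0*44)*(1/12799) = 0*(1/12799) = 0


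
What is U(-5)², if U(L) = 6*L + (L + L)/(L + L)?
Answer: 841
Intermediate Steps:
U(L) = 1 + 6*L (U(L) = 6*L + (2*L)/((2*L)) = 6*L + (2*L)*(1/(2*L)) = 6*L + 1 = 1 + 6*L)
U(-5)² = (1 + 6*(-5))² = (1 - 30)² = (-29)² = 841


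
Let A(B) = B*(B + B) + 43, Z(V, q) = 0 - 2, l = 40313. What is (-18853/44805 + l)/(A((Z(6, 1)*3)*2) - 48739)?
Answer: -225775639/271115055 ≈ -0.83277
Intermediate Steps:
Z(V, q) = -2
A(B) = 43 + 2*B² (A(B) = B*(2*B) + 43 = 2*B² + 43 = 43 + 2*B²)
(-18853/44805 + l)/(A((Z(6, 1)*3)*2) - 48739) = (-18853/44805 + 40313)/((43 + 2*(-2*3*2)²) - 48739) = (-18853*1/44805 + 40313)/((43 + 2*(-6*2)²) - 48739) = (-18853/44805 + 40313)/((43 + 2*(-12)²) - 48739) = 1806205112/(44805*((43 + 2*144) - 48739)) = 1806205112/(44805*((43 + 288) - 48739)) = 1806205112/(44805*(331 - 48739)) = (1806205112/44805)/(-48408) = (1806205112/44805)*(-1/48408) = -225775639/271115055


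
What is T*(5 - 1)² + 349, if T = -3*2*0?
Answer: 349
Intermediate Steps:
T = 0 (T = -6*0 = 0)
T*(5 - 1)² + 349 = 0*(5 - 1)² + 349 = 0*4² + 349 = 0*16 + 349 = 0 + 349 = 349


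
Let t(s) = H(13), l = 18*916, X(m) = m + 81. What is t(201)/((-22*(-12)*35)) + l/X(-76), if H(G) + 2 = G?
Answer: 553997/168 ≈ 3297.6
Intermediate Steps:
X(m) = 81 + m
l = 16488
H(G) = -2 + G
t(s) = 11 (t(s) = -2 + 13 = 11)
t(201)/((-22*(-12)*35)) + l/X(-76) = 11/((-22*(-12)*35)) + 16488/(81 - 76) = 11/((264*35)) + 16488/5 = 11/9240 + 16488*(⅕) = 11*(1/9240) + 16488/5 = 1/840 + 16488/5 = 553997/168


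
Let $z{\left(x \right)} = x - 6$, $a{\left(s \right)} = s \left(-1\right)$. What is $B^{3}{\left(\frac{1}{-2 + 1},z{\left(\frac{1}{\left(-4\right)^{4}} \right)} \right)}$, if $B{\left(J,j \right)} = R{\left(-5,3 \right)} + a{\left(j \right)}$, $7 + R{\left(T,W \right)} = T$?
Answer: $- \frac{3630961153}{16777216} \approx -216.42$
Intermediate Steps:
$a{\left(s \right)} = - s$
$R{\left(T,W \right)} = -7 + T$
$z{\left(x \right)} = -6 + x$ ($z{\left(x \right)} = x - 6 = -6 + x$)
$B{\left(J,j \right)} = -12 - j$ ($B{\left(J,j \right)} = \left(-7 - 5\right) - j = -12 - j$)
$B^{3}{\left(\frac{1}{-2 + 1},z{\left(\frac{1}{\left(-4\right)^{4}} \right)} \right)} = \left(-12 - \left(-6 + \frac{1}{\left(-4\right)^{4}}\right)\right)^{3} = \left(-12 - \left(-6 + \frac{1}{256}\right)\right)^{3} = \left(-12 - - \frac{1535}{256}\right)^{3} = \left(-12 + \frac{1535}{256}\right)^{3} = \left(- \frac{1537}{256}\right)^{3} = - \frac{3630961153}{16777216}$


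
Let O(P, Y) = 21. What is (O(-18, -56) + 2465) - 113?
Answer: 2373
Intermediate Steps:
(O(-18, -56) + 2465) - 113 = (21 + 2465) - 113 = 2486 - 113 = 2373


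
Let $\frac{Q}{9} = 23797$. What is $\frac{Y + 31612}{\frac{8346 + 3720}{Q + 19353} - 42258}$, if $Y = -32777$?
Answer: $\frac{45342965}{1644721607} \approx 0.027569$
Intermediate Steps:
$Q = 214173$ ($Q = 9 \cdot 23797 = 214173$)
$\frac{Y + 31612}{\frac{8346 + 3720}{Q + 19353} - 42258} = \frac{-32777 + 31612}{\frac{8346 + 3720}{214173 + 19353} - 42258} = - \frac{1165}{\frac{12066}{233526} - 42258} = - \frac{1165}{12066 \cdot \frac{1}{233526} - 42258} = - \frac{1165}{\frac{2011}{38921} - 42258} = - \frac{1165}{- \frac{1644721607}{38921}} = \left(-1165\right) \left(- \frac{38921}{1644721607}\right) = \frac{45342965}{1644721607}$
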